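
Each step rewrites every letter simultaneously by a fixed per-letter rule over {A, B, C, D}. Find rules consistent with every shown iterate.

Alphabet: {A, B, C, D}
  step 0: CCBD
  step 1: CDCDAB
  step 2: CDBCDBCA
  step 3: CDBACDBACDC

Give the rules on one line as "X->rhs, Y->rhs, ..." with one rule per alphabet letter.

  step 2 ⇒ step 3: CDBCDBCA ⇒ CD·B·A·CD·B·A·CD·C
    A ↦ C
    B ↦ A
    C ↦ CD
    D ↦ B

A->C, B->A, C->CD, D->B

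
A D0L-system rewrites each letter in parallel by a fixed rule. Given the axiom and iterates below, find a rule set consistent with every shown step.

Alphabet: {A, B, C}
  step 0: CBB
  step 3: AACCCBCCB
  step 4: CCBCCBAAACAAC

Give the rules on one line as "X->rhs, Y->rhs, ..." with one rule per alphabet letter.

  step 3 ⇒ step 4: AACCCBCCB ⇒ CCB·CCB·A·A·A·C·A·A·C
    A ↦ CCB
    B ↦ C
    C ↦ A

A->CCB, B->C, C->A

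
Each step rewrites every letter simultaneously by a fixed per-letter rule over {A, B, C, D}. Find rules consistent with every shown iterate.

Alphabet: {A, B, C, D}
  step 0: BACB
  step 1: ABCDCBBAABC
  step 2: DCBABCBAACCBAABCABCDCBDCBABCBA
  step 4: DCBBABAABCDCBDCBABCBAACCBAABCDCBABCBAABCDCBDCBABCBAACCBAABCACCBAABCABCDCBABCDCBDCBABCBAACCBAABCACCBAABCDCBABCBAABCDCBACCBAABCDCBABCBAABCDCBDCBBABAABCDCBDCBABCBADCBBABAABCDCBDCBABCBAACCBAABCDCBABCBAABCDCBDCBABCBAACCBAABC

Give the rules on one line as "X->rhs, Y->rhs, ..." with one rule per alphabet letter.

A->DCB, B->ABC, C->BA, D->ACC

  step 1 ⇒ step 2: ABCDCBBAABC ⇒ DCB·ABC·BA·ACC·BA·ABC·ABC·DCB·DCB·ABC·BA
    A ↦ DCB
    B ↦ ABC
    C ↦ BA
    D ↦ ACC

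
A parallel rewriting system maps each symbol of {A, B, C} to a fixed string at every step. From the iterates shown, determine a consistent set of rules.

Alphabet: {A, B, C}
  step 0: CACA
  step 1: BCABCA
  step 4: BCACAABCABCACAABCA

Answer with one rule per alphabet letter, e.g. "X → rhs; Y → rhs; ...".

A->CA, B->A, C->B

  step 0 ⇒ step 1: CACA ⇒ B·CA·B·CA
    A ↦ CA
    C ↦ B
    B ↦ A  (constrained at step 1)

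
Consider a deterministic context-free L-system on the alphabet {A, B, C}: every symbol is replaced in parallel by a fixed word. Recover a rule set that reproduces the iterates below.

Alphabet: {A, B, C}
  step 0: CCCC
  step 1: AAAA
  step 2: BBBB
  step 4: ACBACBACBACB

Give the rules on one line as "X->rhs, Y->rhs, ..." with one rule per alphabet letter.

  step 1 ⇒ step 2: AAAA ⇒ B·B·B·B
    A ↦ B
    B ↦ CB  (constrained at step 2)
  step 0 ⇒ step 1: CCCC ⇒ A·A·A·A
    C ↦ A

A->B, B->CB, C->A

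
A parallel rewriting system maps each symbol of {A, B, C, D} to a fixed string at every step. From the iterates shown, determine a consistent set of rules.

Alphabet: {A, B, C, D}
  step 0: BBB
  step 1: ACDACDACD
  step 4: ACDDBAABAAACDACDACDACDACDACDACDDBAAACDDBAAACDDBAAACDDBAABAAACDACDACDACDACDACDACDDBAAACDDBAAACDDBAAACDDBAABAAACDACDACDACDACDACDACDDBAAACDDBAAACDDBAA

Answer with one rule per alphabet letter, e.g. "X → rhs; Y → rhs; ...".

A->ACD, B->ACD, C->D, D->BAA

  step 0 ⇒ step 1: BBB ⇒ ACD·ACD·ACD
    B ↦ ACD
    A ↦ ACD  (constrained at step 1)
    C ↦ D  (constrained at step 1)
    D ↦ BAA  (constrained at step 1)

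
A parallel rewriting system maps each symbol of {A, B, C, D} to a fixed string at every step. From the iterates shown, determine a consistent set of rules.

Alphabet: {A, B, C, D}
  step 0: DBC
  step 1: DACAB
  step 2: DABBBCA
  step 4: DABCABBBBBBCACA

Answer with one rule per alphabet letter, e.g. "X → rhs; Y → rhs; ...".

  step 1 ⇒ step 2: DACAB ⇒ DA·B·B·B·CA
    A ↦ B
    B ↦ CA
    C ↦ B
    D ↦ DA

A->B, B->CA, C->B, D->DA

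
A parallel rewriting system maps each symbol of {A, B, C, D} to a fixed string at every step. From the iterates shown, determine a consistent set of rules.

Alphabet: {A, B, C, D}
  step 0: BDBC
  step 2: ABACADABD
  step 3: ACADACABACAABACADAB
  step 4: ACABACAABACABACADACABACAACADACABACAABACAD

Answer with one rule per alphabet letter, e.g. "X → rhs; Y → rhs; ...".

A->ACA, B->D, C->B, D->AB

  step 3 ⇒ step 4: ACADACABACAABACADAB ⇒ ACA·B·ACA·AB·ACA·B·ACA·D·ACA·B·ACA·ACA·D·ACA·B·ACA·AB·ACA·D
    A ↦ ACA
    B ↦ D
    C ↦ B
    D ↦ AB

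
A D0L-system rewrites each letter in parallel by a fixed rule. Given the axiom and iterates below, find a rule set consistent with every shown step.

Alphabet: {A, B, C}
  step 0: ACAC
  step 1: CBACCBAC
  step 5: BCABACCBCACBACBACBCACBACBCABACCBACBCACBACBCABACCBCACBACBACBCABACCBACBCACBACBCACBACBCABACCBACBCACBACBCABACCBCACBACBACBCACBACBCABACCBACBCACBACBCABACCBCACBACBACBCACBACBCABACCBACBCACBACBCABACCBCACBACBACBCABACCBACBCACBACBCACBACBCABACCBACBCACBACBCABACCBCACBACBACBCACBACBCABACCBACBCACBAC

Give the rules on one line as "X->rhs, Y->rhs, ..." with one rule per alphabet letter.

  step 0 ⇒ step 1: ACAC ⇒ C·BAC·C·BAC
    A ↦ C
    C ↦ BAC
    B ↦ BCA  (constrained at step 1)

A->C, B->BCA, C->BAC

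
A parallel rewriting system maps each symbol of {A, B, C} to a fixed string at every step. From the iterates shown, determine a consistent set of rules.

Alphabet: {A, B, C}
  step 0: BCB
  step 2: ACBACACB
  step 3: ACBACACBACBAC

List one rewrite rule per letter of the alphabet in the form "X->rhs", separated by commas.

A->AC, B->AC, C->B

  step 2 ⇒ step 3: ACBACACB ⇒ AC·B·AC·AC·B·AC·B·AC
    A ↦ AC
    B ↦ AC
    C ↦ B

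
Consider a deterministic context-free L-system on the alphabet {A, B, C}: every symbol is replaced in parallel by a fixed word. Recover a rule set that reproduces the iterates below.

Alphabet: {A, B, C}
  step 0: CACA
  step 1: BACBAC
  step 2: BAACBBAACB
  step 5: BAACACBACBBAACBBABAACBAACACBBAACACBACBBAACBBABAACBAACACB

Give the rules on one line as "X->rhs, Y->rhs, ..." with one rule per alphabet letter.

A->AC, B->BA, C->B

  step 1 ⇒ step 2: BACBAC ⇒ BA·AC·B·BA·AC·B
    A ↦ AC
    B ↦ BA
    C ↦ B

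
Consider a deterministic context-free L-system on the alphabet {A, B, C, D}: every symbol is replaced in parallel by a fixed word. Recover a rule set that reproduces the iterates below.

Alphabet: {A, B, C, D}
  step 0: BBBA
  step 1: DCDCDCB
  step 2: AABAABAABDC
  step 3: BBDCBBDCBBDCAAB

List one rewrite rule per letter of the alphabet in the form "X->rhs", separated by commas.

A->B, B->DC, C->B, D->AA

  step 2 ⇒ step 3: AABAABAABDC ⇒ B·B·DC·B·B·DC·B·B·DC·AA·B
    A ↦ B
    B ↦ DC
    C ↦ B
    D ↦ AA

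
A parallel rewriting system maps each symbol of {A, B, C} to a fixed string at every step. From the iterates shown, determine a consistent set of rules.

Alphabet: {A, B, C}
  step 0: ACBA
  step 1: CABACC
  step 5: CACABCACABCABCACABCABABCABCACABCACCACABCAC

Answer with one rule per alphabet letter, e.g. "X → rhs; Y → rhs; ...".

A->C, B->AC, C->AB

  step 0 ⇒ step 1: ACBA ⇒ C·AB·AC·C
    A ↦ C
    B ↦ AC
    C ↦ AB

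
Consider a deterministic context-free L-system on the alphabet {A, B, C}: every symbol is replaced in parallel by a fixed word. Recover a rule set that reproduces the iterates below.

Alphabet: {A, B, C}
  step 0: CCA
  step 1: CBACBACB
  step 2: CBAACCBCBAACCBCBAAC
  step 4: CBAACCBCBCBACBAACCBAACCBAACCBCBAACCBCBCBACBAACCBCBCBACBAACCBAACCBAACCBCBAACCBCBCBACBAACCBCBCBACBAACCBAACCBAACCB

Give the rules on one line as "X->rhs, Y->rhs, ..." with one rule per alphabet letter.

A->CB, B->AC, C->CBA

  step 1 ⇒ step 2: CBACBACB ⇒ CBA·AC·CB·CBA·AC·CB·CBA·AC
    A ↦ CB
    B ↦ AC
    C ↦ CBA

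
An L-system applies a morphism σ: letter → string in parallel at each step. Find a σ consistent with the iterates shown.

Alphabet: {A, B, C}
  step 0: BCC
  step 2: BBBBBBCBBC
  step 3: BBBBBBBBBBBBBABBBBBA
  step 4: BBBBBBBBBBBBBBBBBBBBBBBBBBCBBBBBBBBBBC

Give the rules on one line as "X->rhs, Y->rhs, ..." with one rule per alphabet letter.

  step 3 ⇒ step 4: BBBBBBBBBBBBBABBBBBA ⇒ BB·BB·BB·BB·BB·BB·BB·BB·BB·BB·BB·BB·BB·C·BB·BB·BB·BB·BB·C
    A ↦ C
    B ↦ BB
  step 2 ⇒ step 3: BBBBBBCBBC ⇒ BB·BB·BB·BB·BB·BB·BA·BB·BB·BA
    C ↦ BA

A->C, B->BB, C->BA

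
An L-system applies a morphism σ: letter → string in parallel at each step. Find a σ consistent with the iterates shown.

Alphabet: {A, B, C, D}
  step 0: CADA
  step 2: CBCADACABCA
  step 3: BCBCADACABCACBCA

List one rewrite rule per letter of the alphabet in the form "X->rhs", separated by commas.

A->CA, B->C, C->B, D->DA

  step 2 ⇒ step 3: CBCADACABCA ⇒ B·C·B·CA·DA·CA·B·CA·C·B·CA
    A ↦ CA
    B ↦ C
    C ↦ B
    D ↦ DA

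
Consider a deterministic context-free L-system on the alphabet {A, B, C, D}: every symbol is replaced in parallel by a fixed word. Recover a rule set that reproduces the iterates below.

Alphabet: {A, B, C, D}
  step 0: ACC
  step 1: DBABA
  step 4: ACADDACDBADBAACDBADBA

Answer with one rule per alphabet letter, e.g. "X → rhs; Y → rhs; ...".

A->D, B->AD, C->BA, D->AC

  step 0 ⇒ step 1: ACC ⇒ D·BA·BA
    A ↦ D
    C ↦ BA
    B ↦ AD  (constrained at step 1)
    D ↦ AC  (constrained at step 1)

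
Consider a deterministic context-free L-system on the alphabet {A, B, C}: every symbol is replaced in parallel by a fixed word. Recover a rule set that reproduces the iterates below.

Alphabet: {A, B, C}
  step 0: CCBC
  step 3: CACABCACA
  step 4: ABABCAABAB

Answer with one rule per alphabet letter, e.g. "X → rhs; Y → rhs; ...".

  step 3 ⇒ step 4: CACABCACA ⇒ A·B·A·B·CA·A·B·A·B
    A ↦ B
    B ↦ CA
    C ↦ A

A->B, B->CA, C->A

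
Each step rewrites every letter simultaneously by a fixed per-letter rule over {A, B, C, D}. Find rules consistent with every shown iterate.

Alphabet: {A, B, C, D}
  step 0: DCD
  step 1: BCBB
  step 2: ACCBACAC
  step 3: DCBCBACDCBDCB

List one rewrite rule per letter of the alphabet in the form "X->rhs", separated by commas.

A->D, B->AC, C->CB, D->B

  step 2 ⇒ step 3: ACCBACAC ⇒ D·CB·CB·AC·D·CB·D·CB
    A ↦ D
    B ↦ AC
    C ↦ CB
  step 0 ⇒ step 1: DCD ⇒ B·CB·B
    D ↦ B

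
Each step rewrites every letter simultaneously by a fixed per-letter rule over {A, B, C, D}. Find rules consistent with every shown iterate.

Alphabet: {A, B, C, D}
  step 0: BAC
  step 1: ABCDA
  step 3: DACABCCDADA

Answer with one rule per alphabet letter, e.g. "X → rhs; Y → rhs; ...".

  step 0 ⇒ step 1: BAC ⇒ AB·C·DA
    A ↦ C
    B ↦ AB
    C ↦ DA
    D ↦ C  (constrained at step 1)

A->C, B->AB, C->DA, D->C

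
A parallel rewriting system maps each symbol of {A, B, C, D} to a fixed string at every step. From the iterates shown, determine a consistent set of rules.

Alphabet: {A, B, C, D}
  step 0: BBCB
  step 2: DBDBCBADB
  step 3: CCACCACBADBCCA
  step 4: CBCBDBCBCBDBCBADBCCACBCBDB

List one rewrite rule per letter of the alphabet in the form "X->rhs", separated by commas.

  step 3 ⇒ step 4: CCACCACBADBCCA ⇒ CB·CB·DB·CB·CB·DB·CB·A·DB·CC·A·CB·CB·DB
    A ↦ DB
    B ↦ A
    C ↦ CB
    D ↦ CC

A->DB, B->A, C->CB, D->CC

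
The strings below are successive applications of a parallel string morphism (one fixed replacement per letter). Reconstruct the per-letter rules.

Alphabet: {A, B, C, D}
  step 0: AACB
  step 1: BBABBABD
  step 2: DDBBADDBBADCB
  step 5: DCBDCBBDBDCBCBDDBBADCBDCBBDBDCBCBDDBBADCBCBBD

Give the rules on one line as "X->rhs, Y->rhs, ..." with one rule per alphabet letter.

A->BBA, B->D, C->B, D->CB

  step 1 ⇒ step 2: BBABBABD ⇒ D·D·BBA·D·D·BBA·D·CB
    A ↦ BBA
    B ↦ D
    D ↦ CB
  step 0 ⇒ step 1: AACB ⇒ BBA·BBA·B·D
    C ↦ B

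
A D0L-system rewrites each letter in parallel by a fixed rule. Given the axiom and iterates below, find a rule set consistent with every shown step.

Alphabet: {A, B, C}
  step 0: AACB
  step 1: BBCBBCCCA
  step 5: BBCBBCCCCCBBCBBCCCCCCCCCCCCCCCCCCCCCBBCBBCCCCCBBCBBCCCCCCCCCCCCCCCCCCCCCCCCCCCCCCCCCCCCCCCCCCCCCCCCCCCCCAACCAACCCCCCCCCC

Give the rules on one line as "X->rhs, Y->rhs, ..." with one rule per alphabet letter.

  step 0 ⇒ step 1: AACB ⇒ BBC·BBC·CC·A
    A ↦ BBC
    B ↦ A
    C ↦ CC

A->BBC, B->A, C->CC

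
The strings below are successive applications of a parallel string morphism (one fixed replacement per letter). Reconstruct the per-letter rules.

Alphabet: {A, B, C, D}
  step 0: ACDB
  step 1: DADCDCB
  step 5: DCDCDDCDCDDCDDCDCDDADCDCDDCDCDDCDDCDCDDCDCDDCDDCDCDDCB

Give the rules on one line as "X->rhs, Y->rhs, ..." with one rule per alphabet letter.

  step 0 ⇒ step 1: ACDB ⇒ DA·D·CD·CB
    A ↦ DA
    B ↦ CB
    C ↦ D
    D ↦ CD

A->DA, B->CB, C->D, D->CD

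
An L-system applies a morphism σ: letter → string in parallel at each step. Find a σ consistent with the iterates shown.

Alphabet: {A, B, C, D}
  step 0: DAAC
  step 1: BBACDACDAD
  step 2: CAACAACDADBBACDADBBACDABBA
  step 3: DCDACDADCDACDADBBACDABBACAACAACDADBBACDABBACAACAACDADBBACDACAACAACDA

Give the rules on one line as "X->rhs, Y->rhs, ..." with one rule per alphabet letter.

  step 2 ⇒ step 3: CAACAACDADBBACDADBBACDABBA ⇒ D·CDA·CDA·D·CDA·CDA·D·BBA·CDA·BBA·CAA·CAA·CDA·D·BBA·CDA·BBA·CAA·CAA·CDA·D·BBA·CDA·CAA·CAA·CDA
    A ↦ CDA
    B ↦ CAA
    C ↦ D
    D ↦ BBA

A->CDA, B->CAA, C->D, D->BBA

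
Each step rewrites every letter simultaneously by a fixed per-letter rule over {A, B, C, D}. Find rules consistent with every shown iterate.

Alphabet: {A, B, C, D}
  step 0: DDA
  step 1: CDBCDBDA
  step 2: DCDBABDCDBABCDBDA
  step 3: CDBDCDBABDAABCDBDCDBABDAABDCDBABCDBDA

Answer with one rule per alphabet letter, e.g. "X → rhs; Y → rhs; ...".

  step 2 ⇒ step 3: DCDBABDCDBABCDBDA ⇒ CDB·D·CDB·AB·DA·AB·CDB·D·CDB·AB·DA·AB·D·CDB·AB·CDB·DA
    A ↦ DA
    B ↦ AB
    C ↦ D
    D ↦ CDB

A->DA, B->AB, C->D, D->CDB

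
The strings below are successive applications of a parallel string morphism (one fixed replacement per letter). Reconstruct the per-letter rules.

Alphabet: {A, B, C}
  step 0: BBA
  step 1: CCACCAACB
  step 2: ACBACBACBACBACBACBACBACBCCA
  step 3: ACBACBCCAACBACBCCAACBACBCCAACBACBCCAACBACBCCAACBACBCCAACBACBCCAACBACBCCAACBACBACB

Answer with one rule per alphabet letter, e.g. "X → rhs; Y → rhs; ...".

  step 2 ⇒ step 3: ACBACBACBACBACBACBACBACBCCA ⇒ ACB·ACB·CCA·ACB·ACB·CCA·ACB·ACB·CCA·ACB·ACB·CCA·ACB·ACB·CCA·ACB·ACB·CCA·ACB·ACB·CCA·ACB·ACB·CCA·ACB·ACB·ACB
    A ↦ ACB
    B ↦ CCA
    C ↦ ACB

A->ACB, B->CCA, C->ACB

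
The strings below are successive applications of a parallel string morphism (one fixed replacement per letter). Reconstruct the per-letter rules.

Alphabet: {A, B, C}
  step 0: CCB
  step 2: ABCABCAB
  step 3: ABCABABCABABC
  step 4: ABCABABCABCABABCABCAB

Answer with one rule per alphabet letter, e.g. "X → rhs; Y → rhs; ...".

A->AB, B->C, C->AB

  step 3 ⇒ step 4: ABCABABCABABC ⇒ AB·C·AB·AB·C·AB·C·AB·AB·C·AB·C·AB
    A ↦ AB
    B ↦ C
    C ↦ AB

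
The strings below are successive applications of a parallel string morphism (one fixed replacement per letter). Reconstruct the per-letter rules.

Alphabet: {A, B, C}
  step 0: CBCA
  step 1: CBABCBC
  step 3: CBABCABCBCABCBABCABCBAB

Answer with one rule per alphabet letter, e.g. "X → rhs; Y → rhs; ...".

A->C, B->AB, C->CB

  step 0 ⇒ step 1: CBCA ⇒ CB·AB·CB·C
    A ↦ C
    B ↦ AB
    C ↦ CB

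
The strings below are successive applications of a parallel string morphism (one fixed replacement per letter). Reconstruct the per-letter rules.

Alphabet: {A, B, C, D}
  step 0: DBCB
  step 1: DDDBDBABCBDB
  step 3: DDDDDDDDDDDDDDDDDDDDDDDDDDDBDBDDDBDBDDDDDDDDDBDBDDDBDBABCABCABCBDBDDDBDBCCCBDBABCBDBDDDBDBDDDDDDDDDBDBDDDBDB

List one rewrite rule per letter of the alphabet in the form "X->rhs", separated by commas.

A->CCC, B->BDB, C->ABC, D->DDD

  step 0 ⇒ step 1: DBCB ⇒ DDD·BDB·ABC·BDB
    B ↦ BDB
    C ↦ ABC
    D ↦ DDD
    A ↦ CCC  (constrained at step 1)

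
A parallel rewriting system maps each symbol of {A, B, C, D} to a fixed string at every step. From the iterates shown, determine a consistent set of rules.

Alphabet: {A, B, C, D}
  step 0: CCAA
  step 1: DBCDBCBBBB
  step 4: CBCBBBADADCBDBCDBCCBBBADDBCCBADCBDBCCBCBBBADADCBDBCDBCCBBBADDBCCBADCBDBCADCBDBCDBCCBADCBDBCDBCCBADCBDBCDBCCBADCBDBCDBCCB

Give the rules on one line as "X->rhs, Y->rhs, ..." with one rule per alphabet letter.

  step 0 ⇒ step 1: CCAA ⇒ DBC·DBC·BB·BB
    A ↦ BB
    C ↦ DBC
    B ↦ CB  (constrained at step 1)
    D ↦ AD  (constrained at step 1)

A->BB, B->CB, C->DBC, D->AD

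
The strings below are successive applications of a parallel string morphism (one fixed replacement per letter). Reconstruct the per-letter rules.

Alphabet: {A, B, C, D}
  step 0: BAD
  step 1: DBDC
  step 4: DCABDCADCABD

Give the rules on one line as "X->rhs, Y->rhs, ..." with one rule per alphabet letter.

  step 0 ⇒ step 1: BAD ⇒ D·B·DC
    A ↦ B
    B ↦ D
    D ↦ DC
    C ↦ A  (constrained at step 1)

A->B, B->D, C->A, D->DC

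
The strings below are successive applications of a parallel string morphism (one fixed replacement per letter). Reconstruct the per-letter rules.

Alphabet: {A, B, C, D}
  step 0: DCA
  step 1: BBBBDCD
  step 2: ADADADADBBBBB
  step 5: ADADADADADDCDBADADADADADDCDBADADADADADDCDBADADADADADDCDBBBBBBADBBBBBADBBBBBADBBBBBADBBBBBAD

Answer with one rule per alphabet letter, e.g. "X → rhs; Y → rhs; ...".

A->DCD, B->AD, C->BBB, D->B

  step 1 ⇒ step 2: BBBBDCD ⇒ AD·AD·AD·AD·B·BBB·B
    B ↦ AD
    C ↦ BBB
    D ↦ B
  step 0 ⇒ step 1: DCA ⇒ B·BBB·DCD
    A ↦ DCD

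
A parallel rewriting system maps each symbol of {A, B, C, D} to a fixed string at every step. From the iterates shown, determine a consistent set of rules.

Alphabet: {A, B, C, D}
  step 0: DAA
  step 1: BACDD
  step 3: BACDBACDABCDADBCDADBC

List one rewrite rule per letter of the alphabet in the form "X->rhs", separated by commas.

A->D, B->DA, C->BC, D->BAC

  step 0 ⇒ step 1: DAA ⇒ BAC·D·D
    A ↦ D
    D ↦ BAC
    B ↦ DA  (constrained at step 1)
    C ↦ BC  (constrained at step 1)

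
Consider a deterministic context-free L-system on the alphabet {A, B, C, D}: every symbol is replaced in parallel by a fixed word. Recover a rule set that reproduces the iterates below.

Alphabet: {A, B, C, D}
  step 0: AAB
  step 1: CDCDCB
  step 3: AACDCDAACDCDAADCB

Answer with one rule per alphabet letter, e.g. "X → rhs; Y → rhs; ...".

A->CD, B->CB, C->D, D->AA

  step 0 ⇒ step 1: AAB ⇒ CD·CD·CB
    A ↦ CD
    B ↦ CB
    C ↦ D  (constrained at step 1)
    D ↦ AA  (constrained at step 1)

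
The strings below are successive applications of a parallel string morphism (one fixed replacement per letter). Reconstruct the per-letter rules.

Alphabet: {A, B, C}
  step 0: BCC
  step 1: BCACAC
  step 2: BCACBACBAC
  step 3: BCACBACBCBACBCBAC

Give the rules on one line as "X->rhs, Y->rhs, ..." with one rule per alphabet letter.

A->B, B->BC, C->AC

  step 2 ⇒ step 3: BCACBACBAC ⇒ BC·AC·B·AC·BC·B·AC·BC·B·AC
    A ↦ B
    B ↦ BC
    C ↦ AC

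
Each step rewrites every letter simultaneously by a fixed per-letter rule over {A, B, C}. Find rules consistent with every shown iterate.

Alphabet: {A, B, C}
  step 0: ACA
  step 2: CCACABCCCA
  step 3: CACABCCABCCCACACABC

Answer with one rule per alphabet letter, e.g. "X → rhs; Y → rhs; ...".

  step 2 ⇒ step 3: CCACABCCCA ⇒ CA·CA·BC·CA·BC·C·CA·CA·CA·BC
    A ↦ BC
    B ↦ C
    C ↦ CA

A->BC, B->C, C->CA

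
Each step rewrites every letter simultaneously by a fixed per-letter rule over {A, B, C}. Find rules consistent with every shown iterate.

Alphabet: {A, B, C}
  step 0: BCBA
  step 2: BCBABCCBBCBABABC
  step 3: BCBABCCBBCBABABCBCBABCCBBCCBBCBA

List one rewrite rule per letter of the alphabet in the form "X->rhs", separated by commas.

A->CB, B->BC, C->BA

  step 2 ⇒ step 3: BCBABCCBBCBABABC ⇒ BC·BA·BC·CB·BC·BA·BA·BC·BC·BA·BC·CB·BC·CB·BC·BA
    A ↦ CB
    B ↦ BC
    C ↦ BA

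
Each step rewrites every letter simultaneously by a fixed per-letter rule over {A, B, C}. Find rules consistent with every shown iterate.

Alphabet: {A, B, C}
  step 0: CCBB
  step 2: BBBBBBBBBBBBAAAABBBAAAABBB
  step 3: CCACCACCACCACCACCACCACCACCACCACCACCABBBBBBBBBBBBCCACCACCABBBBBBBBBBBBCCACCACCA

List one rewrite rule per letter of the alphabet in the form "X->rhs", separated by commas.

  step 2 ⇒ step 3: BBBBBBBBBBBBAAAABBBAAAABBB ⇒ CCA·CCA·CCA·CCA·CCA·CCA·CCA·CCA·CCA·CCA·CCA·CCA·BBB·BBB·BBB·BBB·CCA·CCA·CCA·BBB·BBB·BBB·BBB·CCA·CCA·CCA
    A ↦ BBB
    B ↦ CCA
    C ↦ AA  (constrained at step 0)

A->BBB, B->CCA, C->AA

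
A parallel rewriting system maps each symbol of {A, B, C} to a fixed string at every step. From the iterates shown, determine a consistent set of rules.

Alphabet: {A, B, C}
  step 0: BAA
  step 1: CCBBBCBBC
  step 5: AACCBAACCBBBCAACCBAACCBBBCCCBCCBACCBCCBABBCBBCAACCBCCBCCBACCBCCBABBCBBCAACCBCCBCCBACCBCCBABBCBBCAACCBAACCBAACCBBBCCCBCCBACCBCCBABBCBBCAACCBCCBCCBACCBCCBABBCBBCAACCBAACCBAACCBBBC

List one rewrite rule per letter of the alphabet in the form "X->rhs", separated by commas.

  step 0 ⇒ step 1: BAA ⇒ CCB·BBC·BBC
    A ↦ BBC
    B ↦ CCB
    C ↦ A  (constrained at step 1)

A->BBC, B->CCB, C->A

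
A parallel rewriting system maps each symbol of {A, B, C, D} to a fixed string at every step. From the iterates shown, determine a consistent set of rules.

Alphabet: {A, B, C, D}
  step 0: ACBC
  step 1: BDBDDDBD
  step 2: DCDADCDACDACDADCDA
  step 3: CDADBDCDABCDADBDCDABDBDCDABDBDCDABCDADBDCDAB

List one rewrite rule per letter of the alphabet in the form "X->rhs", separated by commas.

  step 2 ⇒ step 3: DCDADCDACDACDADCDA ⇒ CDA·DBD·CDA·B·CDA·DBD·CDA·B·DBD·CDA·B·DBD·CDA·B·CDA·DBD·CDA·B
    A ↦ B
    C ↦ DBD
    D ↦ CDA
  step 0 ⇒ step 1: ACBC ⇒ B·DBD·D·DBD
    B ↦ D

A->B, B->D, C->DBD, D->CDA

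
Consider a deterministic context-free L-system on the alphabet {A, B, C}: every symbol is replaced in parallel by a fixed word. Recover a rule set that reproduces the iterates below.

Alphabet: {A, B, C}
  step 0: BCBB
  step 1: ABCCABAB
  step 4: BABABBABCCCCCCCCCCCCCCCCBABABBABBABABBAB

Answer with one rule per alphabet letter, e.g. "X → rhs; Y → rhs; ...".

  step 0 ⇒ step 1: BCBB ⇒ AB·CC·AB·AB
    B ↦ AB
    C ↦ CC
    A ↦ B  (constrained at step 1)

A->B, B->AB, C->CC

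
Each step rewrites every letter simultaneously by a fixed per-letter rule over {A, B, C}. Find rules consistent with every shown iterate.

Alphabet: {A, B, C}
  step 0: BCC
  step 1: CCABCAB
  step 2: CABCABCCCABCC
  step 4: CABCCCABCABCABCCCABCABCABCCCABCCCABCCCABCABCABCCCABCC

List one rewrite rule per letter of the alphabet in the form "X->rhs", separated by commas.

  step 1 ⇒ step 2: CCABCAB ⇒ CAB·CAB·C·C·CAB·C·C
    A ↦ C
    B ↦ C
    C ↦ CAB

A->C, B->C, C->CAB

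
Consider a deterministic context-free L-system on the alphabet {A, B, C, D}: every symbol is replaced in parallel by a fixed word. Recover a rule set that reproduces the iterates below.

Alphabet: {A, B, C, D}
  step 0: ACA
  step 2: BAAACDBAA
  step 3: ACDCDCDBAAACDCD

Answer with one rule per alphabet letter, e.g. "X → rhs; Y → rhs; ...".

A->CD, B->A, C->BA, D->A

  step 2 ⇒ step 3: BAAACDBAA ⇒ A·CD·CD·CD·BA·A·A·CD·CD
    A ↦ CD
    B ↦ A
    C ↦ BA
    D ↦ A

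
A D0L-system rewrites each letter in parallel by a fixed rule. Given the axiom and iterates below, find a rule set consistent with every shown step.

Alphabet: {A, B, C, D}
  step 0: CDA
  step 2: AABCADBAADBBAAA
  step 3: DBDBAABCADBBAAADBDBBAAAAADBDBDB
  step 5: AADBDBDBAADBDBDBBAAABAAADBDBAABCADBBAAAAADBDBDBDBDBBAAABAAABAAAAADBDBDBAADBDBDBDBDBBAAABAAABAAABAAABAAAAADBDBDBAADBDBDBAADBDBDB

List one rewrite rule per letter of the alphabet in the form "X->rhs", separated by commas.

A->DB, B->AA, C->BCA, D->BA

  step 2 ⇒ step 3: AABCADBAADBBAAA ⇒ DB·DB·AA·BCA·DB·BA·AA·DB·DB·BA·AA·AA·DB·DB·DB
    A ↦ DB
    B ↦ AA
    C ↦ BCA
    D ↦ BA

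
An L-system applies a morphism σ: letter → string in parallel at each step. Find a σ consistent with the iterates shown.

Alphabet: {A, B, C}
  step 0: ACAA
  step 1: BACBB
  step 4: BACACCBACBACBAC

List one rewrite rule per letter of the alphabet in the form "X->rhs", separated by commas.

  step 0 ⇒ step 1: ACAA ⇒ B·AC·B·B
    A ↦ B
    C ↦ AC
    B ↦ C  (constrained at step 1)

A->B, B->C, C->AC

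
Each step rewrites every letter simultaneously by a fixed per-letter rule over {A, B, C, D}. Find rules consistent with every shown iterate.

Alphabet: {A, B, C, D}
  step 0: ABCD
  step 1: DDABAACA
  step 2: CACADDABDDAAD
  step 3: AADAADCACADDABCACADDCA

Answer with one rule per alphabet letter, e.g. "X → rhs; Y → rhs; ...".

  step 2 ⇒ step 3: CACADDABDDAAD ⇒ AA·D·AA·D·CA·CA·D·DAB·CA·CA·D·D·CA
    A ↦ D
    B ↦ DAB
    C ↦ AA
    D ↦ CA

A->D, B->DAB, C->AA, D->CA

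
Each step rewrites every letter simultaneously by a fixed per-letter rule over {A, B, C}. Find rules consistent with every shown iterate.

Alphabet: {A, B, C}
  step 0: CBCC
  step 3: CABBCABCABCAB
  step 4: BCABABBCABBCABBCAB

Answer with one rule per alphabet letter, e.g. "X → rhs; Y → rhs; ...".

A->C, B->AB, C->B

  step 3 ⇒ step 4: CABBCABCABCAB ⇒ B·C·AB·AB·B·C·AB·B·C·AB·B·C·AB
    A ↦ C
    B ↦ AB
    C ↦ B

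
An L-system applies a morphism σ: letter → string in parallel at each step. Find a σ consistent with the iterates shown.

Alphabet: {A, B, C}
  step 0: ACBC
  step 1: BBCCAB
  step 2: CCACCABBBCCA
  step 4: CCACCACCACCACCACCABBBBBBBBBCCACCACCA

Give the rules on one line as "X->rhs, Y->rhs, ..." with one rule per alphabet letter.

A->B, B->CCA, C->B

  step 1 ⇒ step 2: BBCCAB ⇒ CCA·CCA·B·B·B·CCA
    A ↦ B
    B ↦ CCA
    C ↦ B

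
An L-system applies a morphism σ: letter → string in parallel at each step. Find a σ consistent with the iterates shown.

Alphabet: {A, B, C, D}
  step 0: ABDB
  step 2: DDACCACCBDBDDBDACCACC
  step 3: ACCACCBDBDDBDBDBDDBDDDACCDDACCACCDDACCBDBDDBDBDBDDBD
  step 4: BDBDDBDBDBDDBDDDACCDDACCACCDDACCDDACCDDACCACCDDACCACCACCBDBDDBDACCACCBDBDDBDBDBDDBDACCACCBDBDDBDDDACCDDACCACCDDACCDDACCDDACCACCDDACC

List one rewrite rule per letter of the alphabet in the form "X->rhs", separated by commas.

  step 3 ⇒ step 4: ACCACCBDBDDBDBDBDDBDDDACCDDACCACCDDACCBDBDDBDBDBDDBD ⇒ B·DBD·DBD·B·DBD·DBD·DD·ACC·DD·ACC·ACC·DD·ACC·DD·ACC·DD·ACC·ACC·DD·ACC·ACC·ACC·B·DBD·DBD·ACC·ACC·B·DBD·DBD·B·DBD·DBD·ACC·ACC·B·DBD·DBD·DD·ACC·DD·ACC·ACC·DD·ACC·DD·ACC·DD·ACC·ACC·DD·ACC
    A ↦ B
    B ↦ DD
    C ↦ DBD
    D ↦ ACC

A->B, B->DD, C->DBD, D->ACC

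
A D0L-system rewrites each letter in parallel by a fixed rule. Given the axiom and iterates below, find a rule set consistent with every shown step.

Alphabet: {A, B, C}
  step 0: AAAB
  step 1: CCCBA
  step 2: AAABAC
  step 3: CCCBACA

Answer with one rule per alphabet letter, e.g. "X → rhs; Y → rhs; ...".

A->C, B->BA, C->A

  step 2 ⇒ step 3: AAABAC ⇒ C·C·C·BA·C·A
    A ↦ C
    B ↦ BA
    C ↦ A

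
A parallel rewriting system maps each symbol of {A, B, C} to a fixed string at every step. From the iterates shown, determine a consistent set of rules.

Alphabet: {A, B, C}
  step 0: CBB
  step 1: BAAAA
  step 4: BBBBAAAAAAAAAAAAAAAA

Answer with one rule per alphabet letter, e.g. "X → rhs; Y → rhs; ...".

  step 0 ⇒ step 1: CBB ⇒ B·AA·AA
    B ↦ AA
    C ↦ B
    A ↦ CC  (constrained at step 1)

A->CC, B->AA, C->B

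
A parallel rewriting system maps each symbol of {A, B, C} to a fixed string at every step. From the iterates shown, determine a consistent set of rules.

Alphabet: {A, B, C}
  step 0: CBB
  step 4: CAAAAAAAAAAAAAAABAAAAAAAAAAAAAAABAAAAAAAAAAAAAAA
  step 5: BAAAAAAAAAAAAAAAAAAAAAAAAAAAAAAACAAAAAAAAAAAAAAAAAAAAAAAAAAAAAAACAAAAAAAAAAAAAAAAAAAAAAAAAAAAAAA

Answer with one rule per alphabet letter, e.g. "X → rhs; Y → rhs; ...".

A->AA, B->CA, C->BA

  step 4 ⇒ step 5: CAAAAAAAAAAAAAAABAAAAAAAAAAAAAAABAAAAAAAAAAAAAAA ⇒ BA·AA·AA·AA·AA·AA·AA·AA·AA·AA·AA·AA·AA·AA·AA·AA·CA·AA·AA·AA·AA·AA·AA·AA·AA·AA·AA·AA·AA·AA·AA·AA·CA·AA·AA·AA·AA·AA·AA·AA·AA·AA·AA·AA·AA·AA·AA·AA
    A ↦ AA
    B ↦ CA
    C ↦ BA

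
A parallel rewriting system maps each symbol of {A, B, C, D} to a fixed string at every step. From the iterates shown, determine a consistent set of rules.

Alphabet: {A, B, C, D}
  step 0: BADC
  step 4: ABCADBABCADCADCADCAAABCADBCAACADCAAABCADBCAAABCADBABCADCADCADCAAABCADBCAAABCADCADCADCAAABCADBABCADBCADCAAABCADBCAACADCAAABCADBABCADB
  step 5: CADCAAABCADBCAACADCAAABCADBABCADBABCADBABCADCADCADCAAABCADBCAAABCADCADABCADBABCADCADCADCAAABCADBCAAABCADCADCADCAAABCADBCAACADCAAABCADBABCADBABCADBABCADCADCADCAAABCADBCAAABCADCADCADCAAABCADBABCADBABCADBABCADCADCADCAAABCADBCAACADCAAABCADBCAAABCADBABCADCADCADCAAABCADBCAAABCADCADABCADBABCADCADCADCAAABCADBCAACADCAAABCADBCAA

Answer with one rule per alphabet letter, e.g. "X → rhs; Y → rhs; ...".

  step 4 ⇒ step 5: ABCADBABCADCADCADCAAABCADBCAACADCAAABCADBCAAABCADBABCADCADCADCAAABCADBCAAABCADCADCADCAAABCADBABCADBCADCAAABCADBCAACADCAAABCADBABCADB ⇒ CAD·CAA·AB·CAD·B·CAA·CAD·CAA·AB·CAD·B·AB·CAD·B·AB·CAD·B·AB·CAD·CAD·CAD·CAA·AB·CAD·B·CAA·AB·CAD·CAD·AB·CAD·B·AB·CAD·CAD·CAD·CAA·AB·CAD·B·CAA·AB·CAD·CAD·CAD·CAA·AB·CAD·B·CAA·CAD·CAA·AB·CAD·B·AB·CAD·B·AB·CAD·B·AB·CAD·CAD·CAD·CAA·AB·CAD·B·CAA·AB·CAD·CAD·CAD·CAA·AB·CAD·B·AB·CAD·B·AB·CAD·B·AB·CAD·CAD·CAD·CAA·AB·CAD·B·CAA·CAD·CAA·AB·CAD·B·CAA·AB·CAD·B·AB·CAD·CAD·CAD·CAA·AB·CAD·B·CAA·AB·CAD·CAD·AB·CAD·B·AB·CAD·CAD·CAD·CAA·AB·CAD·B·CAA·CAD·CAA·AB·CAD·B·CAA
    A ↦ CAD
    B ↦ CAA
    C ↦ AB
    D ↦ B

A->CAD, B->CAA, C->AB, D->B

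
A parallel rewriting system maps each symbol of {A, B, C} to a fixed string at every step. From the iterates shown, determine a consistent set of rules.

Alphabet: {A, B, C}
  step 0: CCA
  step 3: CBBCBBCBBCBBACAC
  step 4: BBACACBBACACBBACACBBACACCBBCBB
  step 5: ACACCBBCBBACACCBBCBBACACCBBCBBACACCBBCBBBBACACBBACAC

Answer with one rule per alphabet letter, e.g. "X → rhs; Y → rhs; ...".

  step 4 ⇒ step 5: BBACACBBACACBBACACBBACACCBBCBB ⇒ AC·AC·C·BB·C·BB·AC·AC·C·BB·C·BB·AC·AC·C·BB·C·BB·AC·AC·C·BB·C·BB·BB·AC·AC·BB·AC·AC
    A ↦ C
    B ↦ AC
    C ↦ BB

A->C, B->AC, C->BB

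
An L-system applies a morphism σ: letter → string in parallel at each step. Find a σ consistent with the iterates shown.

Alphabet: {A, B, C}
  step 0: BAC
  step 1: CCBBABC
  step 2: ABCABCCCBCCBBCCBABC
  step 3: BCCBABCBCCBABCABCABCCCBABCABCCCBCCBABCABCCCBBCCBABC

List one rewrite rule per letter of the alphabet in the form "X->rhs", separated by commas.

A->B, B->CCB, C->ABC

  step 2 ⇒ step 3: ABCABCCCBCCBBCCBABC ⇒ B·CCB·ABC·B·CCB·ABC·ABC·ABC·CCB·ABC·ABC·CCB·CCB·ABC·ABC·CCB·B·CCB·ABC
    A ↦ B
    B ↦ CCB
    C ↦ ABC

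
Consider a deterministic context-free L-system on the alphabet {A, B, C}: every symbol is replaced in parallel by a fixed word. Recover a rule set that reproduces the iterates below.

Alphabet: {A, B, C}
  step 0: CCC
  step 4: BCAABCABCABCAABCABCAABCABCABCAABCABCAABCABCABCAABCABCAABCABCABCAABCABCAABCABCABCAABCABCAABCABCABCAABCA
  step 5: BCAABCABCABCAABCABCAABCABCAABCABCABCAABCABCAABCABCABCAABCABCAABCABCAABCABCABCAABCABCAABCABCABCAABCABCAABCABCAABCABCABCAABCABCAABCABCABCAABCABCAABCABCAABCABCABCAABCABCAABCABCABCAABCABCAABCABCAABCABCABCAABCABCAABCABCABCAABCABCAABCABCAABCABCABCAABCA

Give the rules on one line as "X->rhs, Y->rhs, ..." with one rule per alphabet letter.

A->BCA, B->BC, C->AA

  step 4 ⇒ step 5: BCAABCABCABCAABCABCAABCABCABCAABCABCAABCABCABCAABCABCAABCABCABCAABCABCAABCABCABCAABCABCAABCABCABCAABCA ⇒ BC·AA·BCA·BCA·BC·AA·BCA·BC·AA·BCA·BC·AA·BCA·BCA·BC·AA·BCA·BC·AA·BCA·BCA·BC·AA·BCA·BC·AA·BCA·BC·AA·BCA·BCA·BC·AA·BCA·BC·AA·BCA·BCA·BC·AA·BCA·BC·AA·BCA·BC·AA·BCA·BCA·BC·AA·BCA·BC·AA·BCA·BCA·BC·AA·BCA·BC·AA·BCA·BC·AA·BCA·BCA·BC·AA·BCA·BC·AA·BCA·BCA·BC·AA·BCA·BC·AA·BCA·BC·AA·BCA·BCA·BC·AA·BCA·BC·AA·BCA·BCA·BC·AA·BCA·BC·AA·BCA·BC·AA·BCA·BCA·BC·AA·BCA
    A ↦ BCA
    B ↦ BC
    C ↦ AA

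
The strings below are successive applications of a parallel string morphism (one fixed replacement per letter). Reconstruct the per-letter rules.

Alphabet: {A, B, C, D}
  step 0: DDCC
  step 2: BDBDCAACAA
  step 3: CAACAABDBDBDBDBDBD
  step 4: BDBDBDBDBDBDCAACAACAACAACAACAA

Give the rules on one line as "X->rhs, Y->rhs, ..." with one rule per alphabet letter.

  step 3 ⇒ step 4: CAACAABDBDBDBDBDBD ⇒ BD·BD·BD·BD·BD·BD·CA·A·CA·A·CA·A·CA·A·CA·A·CA·A
    A ↦ BD
    B ↦ CA
    C ↦ BD
    D ↦ A

A->BD, B->CA, C->BD, D->A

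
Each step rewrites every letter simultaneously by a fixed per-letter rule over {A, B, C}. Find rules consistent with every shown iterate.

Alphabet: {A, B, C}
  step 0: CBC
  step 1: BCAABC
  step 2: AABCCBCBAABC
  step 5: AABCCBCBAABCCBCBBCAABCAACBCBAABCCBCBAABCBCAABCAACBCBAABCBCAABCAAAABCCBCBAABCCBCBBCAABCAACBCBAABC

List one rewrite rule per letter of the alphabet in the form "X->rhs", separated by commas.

A->CB, B->AA, C->BC

  step 1 ⇒ step 2: BCAABC ⇒ AA·BC·CB·CB·AA·BC
    A ↦ CB
    B ↦ AA
    C ↦ BC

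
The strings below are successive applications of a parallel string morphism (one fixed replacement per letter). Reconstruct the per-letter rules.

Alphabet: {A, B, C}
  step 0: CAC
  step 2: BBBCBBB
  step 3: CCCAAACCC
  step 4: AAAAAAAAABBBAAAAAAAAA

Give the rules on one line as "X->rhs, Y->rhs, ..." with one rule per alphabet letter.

  step 3 ⇒ step 4: CCCAAACCC ⇒ AAA·AAA·AAA·B·B·B·AAA·AAA·AAA
    A ↦ B
    C ↦ AAA
  step 2 ⇒ step 3: BBBCBBB ⇒ C·C·C·AAA·C·C·C
    B ↦ C

A->B, B->C, C->AAA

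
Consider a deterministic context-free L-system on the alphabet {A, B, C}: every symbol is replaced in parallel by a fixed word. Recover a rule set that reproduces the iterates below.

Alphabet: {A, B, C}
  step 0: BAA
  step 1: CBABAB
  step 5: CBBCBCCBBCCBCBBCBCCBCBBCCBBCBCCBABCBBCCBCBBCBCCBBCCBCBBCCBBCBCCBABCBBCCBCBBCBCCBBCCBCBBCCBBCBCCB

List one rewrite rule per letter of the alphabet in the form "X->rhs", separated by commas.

A->AB, B->CB, C->BC

  step 0 ⇒ step 1: BAA ⇒ CB·AB·AB
    A ↦ AB
    B ↦ CB
    C ↦ BC  (constrained at step 1)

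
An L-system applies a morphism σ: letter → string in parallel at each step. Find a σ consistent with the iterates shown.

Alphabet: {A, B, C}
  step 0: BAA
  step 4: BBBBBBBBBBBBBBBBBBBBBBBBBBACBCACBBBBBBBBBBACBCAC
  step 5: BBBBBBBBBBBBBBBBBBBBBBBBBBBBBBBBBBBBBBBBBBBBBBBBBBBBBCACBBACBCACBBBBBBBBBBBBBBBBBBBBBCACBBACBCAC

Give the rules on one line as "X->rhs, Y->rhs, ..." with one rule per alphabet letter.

  step 4 ⇒ step 5: BBBBBBBBBBBBBBBBBBBBBBBBBBACBCACBBBBBBBBBBACBCAC ⇒ BB·BB·BB·BB·BB·BB·BB·BB·BB·BB·BB·BB·BB·BB·BB·BB·BB·BB·BB·BB·BB·BB·BB·BB·BB·BB·BC·AC·BB·AC·BC·AC·BB·BB·BB·BB·BB·BB·BB·BB·BB·BB·BC·AC·BB·AC·BC·AC
    A ↦ BC
    B ↦ BB
    C ↦ AC

A->BC, B->BB, C->AC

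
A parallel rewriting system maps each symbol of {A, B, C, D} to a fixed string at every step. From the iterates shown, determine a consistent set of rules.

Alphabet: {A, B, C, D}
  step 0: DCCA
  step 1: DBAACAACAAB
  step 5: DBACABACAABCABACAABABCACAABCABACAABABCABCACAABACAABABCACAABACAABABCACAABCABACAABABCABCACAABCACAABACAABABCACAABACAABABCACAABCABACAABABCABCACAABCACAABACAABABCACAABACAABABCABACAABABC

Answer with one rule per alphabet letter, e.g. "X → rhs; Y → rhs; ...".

  step 0 ⇒ step 1: DCCA ⇒ DBA·ACA·ACA·AB
    A ↦ AB
    C ↦ ACA
    D ↦ DBA
    B ↦ C  (constrained at step 1)

A->AB, B->C, C->ACA, D->DBA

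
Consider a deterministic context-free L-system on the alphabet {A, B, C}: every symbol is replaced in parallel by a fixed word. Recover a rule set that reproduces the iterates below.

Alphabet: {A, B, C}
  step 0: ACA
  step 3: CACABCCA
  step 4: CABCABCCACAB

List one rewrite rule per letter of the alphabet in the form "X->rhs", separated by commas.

A->B, B->C, C->CA

  step 3 ⇒ step 4: CACABCCA ⇒ CA·B·CA·B·C·CA·CA·B
    A ↦ B
    B ↦ C
    C ↦ CA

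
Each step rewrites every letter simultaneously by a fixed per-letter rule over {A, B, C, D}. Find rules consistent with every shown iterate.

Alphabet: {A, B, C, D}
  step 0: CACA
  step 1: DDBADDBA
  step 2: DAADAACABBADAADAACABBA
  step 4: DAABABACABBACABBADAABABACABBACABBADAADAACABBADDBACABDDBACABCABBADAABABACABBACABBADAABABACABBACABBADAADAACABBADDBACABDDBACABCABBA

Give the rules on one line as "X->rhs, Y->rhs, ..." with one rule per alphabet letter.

A->BA, B->CAB, C->DD, D->DAA

  step 1 ⇒ step 2: DDBADDBA ⇒ DAA·DAA·CAB·BA·DAA·DAA·CAB·BA
    A ↦ BA
    B ↦ CAB
    D ↦ DAA
  step 0 ⇒ step 1: CACA ⇒ DD·BA·DD·BA
    C ↦ DD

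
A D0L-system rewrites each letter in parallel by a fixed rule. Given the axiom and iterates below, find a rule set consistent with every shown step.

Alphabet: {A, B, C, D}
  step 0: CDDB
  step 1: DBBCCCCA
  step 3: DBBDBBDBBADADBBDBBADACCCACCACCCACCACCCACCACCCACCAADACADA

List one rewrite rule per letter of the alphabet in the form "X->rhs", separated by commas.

A->ADA, B->CCA, C->DBB, D->C

  step 0 ⇒ step 1: CDDB ⇒ DBB·C·C·CCA
    B ↦ CCA
    C ↦ DBB
    D ↦ C
    A ↦ ADA  (constrained at step 1)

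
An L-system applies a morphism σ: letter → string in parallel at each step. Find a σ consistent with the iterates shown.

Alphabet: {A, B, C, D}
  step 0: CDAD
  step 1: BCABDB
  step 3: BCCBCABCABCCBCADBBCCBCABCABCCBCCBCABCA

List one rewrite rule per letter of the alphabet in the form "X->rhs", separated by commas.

  step 0 ⇒ step 1: CDAD ⇒ BCA·B·D·B
    A ↦ D
    C ↦ BCA
    D ↦ B
    B ↦ BCC  (constrained at step 1)

A->D, B->BCC, C->BCA, D->B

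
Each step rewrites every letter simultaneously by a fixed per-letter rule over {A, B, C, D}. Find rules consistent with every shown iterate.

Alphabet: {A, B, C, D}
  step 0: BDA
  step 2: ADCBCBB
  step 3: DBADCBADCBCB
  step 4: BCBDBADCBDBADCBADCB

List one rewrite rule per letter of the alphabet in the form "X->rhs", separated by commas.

A->D, B->CB, C->AD, D->B

  step 3 ⇒ step 4: DBADCBADCBCB ⇒ B·CB·D·B·AD·CB·D·B·AD·CB·AD·CB
    A ↦ D
    B ↦ CB
    C ↦ AD
    D ↦ B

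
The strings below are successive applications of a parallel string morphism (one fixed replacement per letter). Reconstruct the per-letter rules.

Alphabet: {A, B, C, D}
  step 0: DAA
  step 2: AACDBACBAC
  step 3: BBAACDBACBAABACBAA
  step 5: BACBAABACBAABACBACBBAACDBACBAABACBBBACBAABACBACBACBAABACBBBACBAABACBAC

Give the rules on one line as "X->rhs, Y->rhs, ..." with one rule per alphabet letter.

A->B, B->BAC, C->AA, D->CD

  step 2 ⇒ step 3: AACDBACBAC ⇒ B·B·AA·CD·BAC·B·AA·BAC·B·AA
    A ↦ B
    B ↦ BAC
    C ↦ AA
    D ↦ CD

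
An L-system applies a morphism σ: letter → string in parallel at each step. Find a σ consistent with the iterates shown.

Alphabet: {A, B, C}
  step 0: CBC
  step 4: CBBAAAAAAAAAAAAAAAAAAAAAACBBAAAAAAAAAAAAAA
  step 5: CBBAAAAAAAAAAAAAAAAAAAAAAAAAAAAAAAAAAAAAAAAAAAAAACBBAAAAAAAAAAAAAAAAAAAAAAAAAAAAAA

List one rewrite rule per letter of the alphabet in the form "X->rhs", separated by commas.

A->AA, B->A, C->CBB

  step 4 ⇒ step 5: CBBAAAAAAAAAAAAAAAAAAAAAACBBAAAAAAAAAAAAAA ⇒ CBB·A·A·AA·AA·AA·AA·AA·AA·AA·AA·AA·AA·AA·AA·AA·AA·AA·AA·AA·AA·AA·AA·AA·AA·CBB·A·A·AA·AA·AA·AA·AA·AA·AA·AA·AA·AA·AA·AA·AA·AA
    A ↦ AA
    B ↦ A
    C ↦ CBB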